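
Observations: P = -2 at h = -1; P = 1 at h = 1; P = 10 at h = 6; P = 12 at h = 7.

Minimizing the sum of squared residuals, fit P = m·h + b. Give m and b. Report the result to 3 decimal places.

Forming AᵀA = [[87, 13]; [13, 4]] and AᵀP = [147, 21]ᵀ gives AᵀA·[m, b]ᵀ = AᵀP.
det = 87·4 − 13² = 179.
m = (147·4 − 13·21)/179 = 315/179; b = (87·21 − 13·147)/179 = -84/179.

m = 1.760, b = -0.469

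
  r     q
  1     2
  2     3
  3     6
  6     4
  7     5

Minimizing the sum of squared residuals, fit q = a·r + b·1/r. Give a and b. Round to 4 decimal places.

a = 0.7456, b = 2.2373

Compute the Gram sums: Σr·r = 99, Σr·1/r = 5, Σ1/r·1/r = 1243/882.
And Σr·q = 85, Σ1/r·q = 289/42.
Eliminating b: (1243/882)·(row 1) − 5·(row 2) gives (11223/98)·a = (1243/882)·85 − 5·(289/42) = 37655/441, so a = 75310/101007.
Then b = ((289/42) − 5·(75310/101007))/(1243/882) = 25109/11223.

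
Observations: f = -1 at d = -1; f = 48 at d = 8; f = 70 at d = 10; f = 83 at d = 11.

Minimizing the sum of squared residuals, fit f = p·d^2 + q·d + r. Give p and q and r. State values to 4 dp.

p = 0.5182, q = 1.8080, r = 0.2934

Compute the Gram sums: Σd^2·d^2 = 28738, Σd^2·d = 2842, Σd^2 = 286, Σd·d = 286, Σd = 28, Σ1 = 4.
Right-hand side: Σd^2·f = 20114, Σd·f = 1998, Σf = 200.
Inverting the 3×3 Gram matrix, [p, q, r]ᵀ = [698/1347, 4059/2245, 1976/6735]ᵀ.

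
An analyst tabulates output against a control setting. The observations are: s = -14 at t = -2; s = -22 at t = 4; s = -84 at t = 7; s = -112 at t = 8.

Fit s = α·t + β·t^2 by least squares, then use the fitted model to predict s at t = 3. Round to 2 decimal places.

Normal-equation sums: Σt·t = 133, Σt·t^2 = 911, Σt^2·t^2 = 6769.
Right-hand side: Σt·s = -1544, Σt^2·s = -11692.
XᵀX·[α, β]ᵀ = Xᵀs becomes [[133, 911]; [911, 6769]]·[α, β]ᵀ = [-1544, -11692]ᵀ.
Determinant 133·6769 − 911² = 70356.
α = ((-1544)·6769 − 911·(-11692))/70356 = 16673/5863; β = (133·(-11692) − 911·(-1544))/70356 = -12371/5863.
At t = 3: ŝ = (16673/5863)·(3) + (-12371/5863)·(9) = -61320/5863.

ŝ = -10.46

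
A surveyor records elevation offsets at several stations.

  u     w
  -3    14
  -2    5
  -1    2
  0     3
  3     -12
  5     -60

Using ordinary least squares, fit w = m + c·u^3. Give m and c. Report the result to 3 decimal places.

From the data, Σ1 = 6, Σu^3 = 116, Σu^3·u^3 = 17148.
Moment sums: Σw = -48, Σu^3·w = -8244.
Normal equations: [[6, 116]; [116, 17148]]·[m, c]ᵀ = [-48, -8244]ᵀ.
Eliminating c: 17148·(row 1) − 116·(row 2) gives 89432·m = 17148·(-48) − 116·(-8244) = 133200, so m = 16650/11179.
Then c = ((-8244) − 116·(16650/11179))/17148 = -5487/11179.

m = 1.489, c = -0.491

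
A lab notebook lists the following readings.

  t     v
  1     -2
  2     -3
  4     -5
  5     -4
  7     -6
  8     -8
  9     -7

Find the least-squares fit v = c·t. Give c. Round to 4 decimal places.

c = -0.9042

Sums needed: Σt·t = 240.
Right-hand side: Σt·v = -217.
So AᵀA·[c]ᵀ = Aᵀv: [[240]]·[c]ᵀ = [-217]ᵀ.
Hence c = -217 / 240 ≈ -0.904167.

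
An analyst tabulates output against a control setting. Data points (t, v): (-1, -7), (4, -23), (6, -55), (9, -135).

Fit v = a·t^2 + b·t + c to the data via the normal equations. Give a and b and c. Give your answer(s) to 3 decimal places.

Sums needed: Σt^2·t^2 = 8114, Σt^2·t = 1008, Σt^2 = 134, Σt·t = 134, Σt = 18, Σ1 = 4.
For Xᵀv: Σt^2·v = -13290, Σt·v = -1630, Σv = -220.
So XᵀX·[a, b, c]ᵀ = Xᵀv: [[8114, 1008, 134]; [1008, 134, 18]; [134, 18, 4]]·[a, b, c]ᵀ = [-13290, -1630, -220]ᵀ.
Solving the 3×3 system (Gaussian elimination) gives a = -2728/1405, b = 776/281, c = -3347/1405.

a = -1.942, b = 2.762, c = -2.382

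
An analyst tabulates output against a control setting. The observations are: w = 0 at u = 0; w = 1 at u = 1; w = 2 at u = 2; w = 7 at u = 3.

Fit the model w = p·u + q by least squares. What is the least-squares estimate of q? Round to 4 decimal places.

Setting ∂/∂p … = 0 gives: 14·p + 6·q = 26;  6·p + 4·q = 10.
Determinant 14·4 − 6² = 20.
p = (26·4 − 6·10)/20 = 11/5; q = (14·10 − 6·26)/20 = -4/5.

q = -0.8000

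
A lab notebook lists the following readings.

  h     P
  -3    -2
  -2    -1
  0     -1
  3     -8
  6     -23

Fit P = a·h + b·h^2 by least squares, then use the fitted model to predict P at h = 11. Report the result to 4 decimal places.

Setting ∂/∂a … = 0 gives: 58·a + 208·b = -154;  208·a + 1474·b = -922.
Eliminating b: 1474·(row 1) − 208·(row 2) gives 42228·a = 1474·(-154) − 208·(-922) = -35220, so a = -2935/3519.
Then b = ((-922) − 208·(-2935/3519))/1474 = -1787/3519.
At h = 11: P̂ = (-2935/3519)·(11) + (-1787/3519)·(121) = -248512/3519.

P̂ = -70.6201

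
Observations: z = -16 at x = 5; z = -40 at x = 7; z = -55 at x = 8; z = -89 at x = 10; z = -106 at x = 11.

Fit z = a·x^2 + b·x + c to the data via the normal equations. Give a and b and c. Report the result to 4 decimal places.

Sums needed: Σx^2·x^2 = 31763, Σx^2·x = 3311, Σx^2 = 359, Σx·x = 359, Σx = 41, Σ1 = 5.
Moment sums: Σx^2·z = -27606, Σx·z = -2856, Σz = -306.
AᵀA·[a, b, c]ᵀ = Aᵀz becomes [[31763, 3311, 359]; [3311, 359, 41]; [359, 41, 5]]·[a, b, c]ᵀ = [-27606, -2856, -306]ᵀ.
Inverting the 3×3 Gram matrix, [a, b, c]ᵀ = [-158/231, -323/77, 5153/231]ᵀ.

a = -0.6840, b = -4.1948, c = 22.3074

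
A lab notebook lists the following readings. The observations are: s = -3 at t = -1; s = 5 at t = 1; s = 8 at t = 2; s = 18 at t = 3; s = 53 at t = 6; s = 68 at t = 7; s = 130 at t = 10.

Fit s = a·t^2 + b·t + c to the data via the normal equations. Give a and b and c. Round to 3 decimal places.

a = 1.021, b = 2.791, c = -0.468

The normal equations are: 13796·a + 1594·b + 200·c = 18436;  1594·a + 200·b + 28·c = 2172;  200·a + 28·b + 7·c = 279.
Solving the 3×3 system (Gaussian elimination) gives a = 144232/141321, b = 394486/141321, c = -22069/47107.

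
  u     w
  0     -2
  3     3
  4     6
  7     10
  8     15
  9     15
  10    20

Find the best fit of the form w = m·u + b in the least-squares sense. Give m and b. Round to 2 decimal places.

From the data, Σu·u = 319, Σu = 41, Σ1 = 7.
Moment sums: Σu·w = 558, Σw = 67.
Normal equations: [[319, 41]; [41, 7]]·[m, b]ᵀ = [558, 67]ᵀ.
Determinant 319·7 − 41² = 552.
m = (558·7 − 41·67)/552 = 1159/552; b = (319·67 − 41·558)/552 = -1505/552.

m = 2.10, b = -2.73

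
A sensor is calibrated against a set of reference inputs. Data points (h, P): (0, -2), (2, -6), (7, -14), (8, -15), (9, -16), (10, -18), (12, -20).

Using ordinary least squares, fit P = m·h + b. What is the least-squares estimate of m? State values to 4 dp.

XᵀX·[m, b]ᵀ = XᵀP reads: 442·m + 48·b = -794;  48·m + 7·b = -91.
Eliminating b: 7·(row 1) − 48·(row 2) gives 790·m = 7·(-794) − 48·(-91) = -1190, so m = -119/79.
Then b = ((-91) − 48·(-119/79))/7 = -211/79.

m = -1.5063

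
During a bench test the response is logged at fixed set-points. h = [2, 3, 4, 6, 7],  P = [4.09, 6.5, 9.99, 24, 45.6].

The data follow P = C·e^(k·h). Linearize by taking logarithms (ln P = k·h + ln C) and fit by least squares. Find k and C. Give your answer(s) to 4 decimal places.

k = 0.4706, C = 1.5608

Let Y = ln P. Fitting Y = k·h + ln C by least squares:
Σh = 22.0000, Σ(h)² = 114.0000, Σln P = 12.5799, Σh·ln P = 63.4465.
Equations: 114.0000·k + 22.0000·ln C = 63.4465;  22.0000·k + 5·ln C = 12.5799.
Δ = 114.0000·5 − (22.0000)² = 86.0000; k = (63.4465·5 − 22.0000·12.5799)/86.0000 = 0.47064, ln C = (114.0000·12.5799 − 22.0000·63.4465)/86.0000 = 0.44517, so C = exp(0.44517) = 1.56075.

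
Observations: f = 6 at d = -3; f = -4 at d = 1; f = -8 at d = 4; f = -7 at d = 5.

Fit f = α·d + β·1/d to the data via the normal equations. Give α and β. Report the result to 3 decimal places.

The normal system MᵀM·[α, β]ᵀ = Mᵀf is [[51, 4]; [4, 4369/3600]]·[α, β]ᵀ = [-89, -47/5]ᵀ.
Eliminating β: (4369/3600)·(row 1) − 4·(row 2) gives (55073/1200)·α = (4369/3600)·(-89) − 4·(-47/5) = -253481/3600, so α = -253481/165219.
Then β = ((-47/5) − 4·(-253481/165219))/(4369/3600) = -148080/55073.

α = -1.534, β = -2.689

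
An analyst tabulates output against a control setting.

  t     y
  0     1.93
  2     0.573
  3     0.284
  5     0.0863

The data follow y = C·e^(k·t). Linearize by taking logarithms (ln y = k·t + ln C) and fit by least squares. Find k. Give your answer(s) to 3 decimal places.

Linearized form: ln y = k·t + ln C. From the 4 transformed points,
Over the data: Σt = 10.0000, Σ(t)² = 38.0000, Σln y = -3.6081, Σt·ln y = -17.1397.
Normal system: [[38.0000, 10.0000]; [10.0000, 4]]·[k, ln C]ᵀ = [-17.1397, -3.6081]ᵀ.
Solving (det = 52.0000): k = -0.62458, ln C = 0.65944.

k = -0.625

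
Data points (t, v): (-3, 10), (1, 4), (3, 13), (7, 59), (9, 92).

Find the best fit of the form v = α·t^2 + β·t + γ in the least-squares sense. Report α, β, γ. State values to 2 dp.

α = 1.05, β = 0.62, γ = 2.33

AᵀA·[α, β, γ]ᵀ = Aᵀv reads: 9125·α + 1073·β + 149·γ = 10554;  1073·α + 149·β + 17·γ = 1254;  149·α + 17·β + 5·γ = 178.
(Σt^2·t^2 = 9125, Σt^2·t = 1073, Σt^2 = 149, Σt·t = 149, Σt = 17, Σ1 = 5, Σt^2·v = 10554, Σt·v = 1254, Σv = 178.)
Solving the 3×3 system (Gaussian elimination) gives α = 23/22, β = 41/66, γ = 7/3.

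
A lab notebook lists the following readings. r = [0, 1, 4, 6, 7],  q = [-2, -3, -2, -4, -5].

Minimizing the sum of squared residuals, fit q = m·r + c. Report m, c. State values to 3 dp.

Sums needed: Σr·r = 102, Σr = 18, Σ1 = 5.
Moment sums: Σr·q = -70, Σq = -16.
Δ = 102·5 − 18² = 186.
m = ((-70)·5 − 18·(-16))/186 = -1/3; c = (102·(-16) − 18·(-70))/186 = -2.

m = -0.333, c = -2.000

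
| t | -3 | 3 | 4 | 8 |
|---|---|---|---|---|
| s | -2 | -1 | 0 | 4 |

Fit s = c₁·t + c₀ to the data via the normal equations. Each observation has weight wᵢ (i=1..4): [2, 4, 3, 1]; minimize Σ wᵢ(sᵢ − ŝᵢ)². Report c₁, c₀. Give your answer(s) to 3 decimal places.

c₁ = 0.431, c₀ = -1.520

With design matrix A, AᵀWA = [[166, 26]; [26, 10]] and AᵀWs = [32, -4]ᵀ.
Eliminating c₀: 10·(row 1) − 26·(row 2) gives 984·c₁ = 10·32 − 26·(-4) = 424, so c₁ = 53/123.
Then c₀ = ((-4) − 26·(53/123))/10 = -187/123.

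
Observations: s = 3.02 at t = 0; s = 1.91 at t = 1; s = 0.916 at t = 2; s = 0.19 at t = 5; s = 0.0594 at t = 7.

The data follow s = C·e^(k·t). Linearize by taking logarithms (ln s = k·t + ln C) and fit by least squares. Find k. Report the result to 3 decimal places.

k = -0.563

Taking logs, ln s = k·t + ln C, so regress ln s on t.
Sums: Σt = 15.0000, Σ(t)² = 79.0000, Σln s = -2.8196, Σt·ln s = -27.5963.
Normal system: [[79.0000, 15.0000]; [15.0000, 5]]·[k, ln C]ᵀ = [-27.5963, -2.8196]ᵀ.
Slope k = (n·Σt·ln s − Σt·Σln s)/(n·Σ(t)² − (Σt)²) = (5·-27.5963 − 15.0000·-2.8196)/170.0000 = -0.56287; ln C = (Σln s − k·Σt)/n = 1.12469.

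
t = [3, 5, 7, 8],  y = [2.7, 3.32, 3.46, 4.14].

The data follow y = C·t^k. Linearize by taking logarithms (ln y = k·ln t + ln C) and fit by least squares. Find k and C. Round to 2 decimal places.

Linearized form: ln y = k·ln t + ln C. From the 4 transformed points,
Σln t = 6.7334, Σ(ln t)² = 11.9079, Σln y = 4.8552, Σln t·ln y = 8.3921.
Equations: 11.9079·k + 6.7334·ln C = 8.3921;  6.7334·k + 4·ln C = 4.8552.
Δ = 11.9079·4 − (6.7334)² = 2.2928; k = (8.3921·4 − 6.7334·4.8552)/2.2928 = 0.38232, ln C = (11.9079·4.8552 − 6.7334·8.3921)/2.2928 = 0.57022, so C = exp(0.57022) = 1.76866.

k = 0.38, C = 1.77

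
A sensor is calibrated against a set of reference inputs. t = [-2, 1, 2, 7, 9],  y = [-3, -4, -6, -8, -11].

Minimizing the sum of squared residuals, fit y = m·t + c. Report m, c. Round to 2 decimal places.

Sums needed: Σt·t = 139, Σt = 17, Σ1 = 5.
Right-hand side: Σt·y = -165, Σy = -32.
AᵀA·[m, c]ᵀ = Aᵀy becomes [[139, 17]; [17, 5]]·[m, c]ᵀ = [-165, -32]ᵀ.
Δ = 139·5 − 17² = 406.
m = ((-165)·5 − 17·(-32))/406 = -281/406; c = (139·(-32) − 17·(-165))/406 = -1643/406.

m = -0.69, c = -4.05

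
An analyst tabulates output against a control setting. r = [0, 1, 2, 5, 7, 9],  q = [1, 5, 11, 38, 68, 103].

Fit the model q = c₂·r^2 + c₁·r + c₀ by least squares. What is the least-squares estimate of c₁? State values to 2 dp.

The normal equations are: 9604·c₂ + 1206·c₁ + 160·c₀ = 12674;  1206·c₂ + 160·c₁ + 24·c₀ = 1620;  160·c₂ + 24·c₁ + 6·c₀ = 226.
Row-reducing yields c₂ = 3026/3185, c₁ = 8871/3185, c₀ = 3791/3185.

c₁ = 2.79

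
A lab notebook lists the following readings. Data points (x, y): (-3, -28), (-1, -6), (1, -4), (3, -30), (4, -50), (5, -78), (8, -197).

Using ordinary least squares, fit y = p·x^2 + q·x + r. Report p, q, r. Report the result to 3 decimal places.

p = -3.034, q = -0.115, r = -1.679

Forming MᵀM = [[5141, 701, 125]; [701, 125, 17]; [125, 17, 7]] and Mᵀy = [-15890, -2170, -393]ᵀ gives MᵀM·[p, q, r]ᵀ = Mᵀy.
Row-reducing yields p = -454339/149736, q = -17291/149736, r = -41903/24956.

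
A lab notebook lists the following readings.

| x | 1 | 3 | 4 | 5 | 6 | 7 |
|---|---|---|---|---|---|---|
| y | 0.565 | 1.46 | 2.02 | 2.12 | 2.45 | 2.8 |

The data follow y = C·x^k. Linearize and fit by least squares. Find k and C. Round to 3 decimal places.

With ln yᵢ as the transformed response and ln xᵢ as the regressor:
Sums: Σln x = 7.8320, Σ(ln x)² = 12.7160, Σln y = 3.1877, Σln x·ln y = 6.2089.
Normal system: [[12.7160, 7.8320]; [7.8320, 6]]·[k, ln C]ᵀ = [6.2089, 3.1877]ᵀ.
Slope k = (n·Σln x·ln y − Σln x·Σln y)/(n·Σ(ln x)² − (Σln x)²) = (6·6.2089 − 7.8320·3.1877)/14.9557 = 0.82158; ln C = (Σln y − k·Σln x)/n = -0.54115, so C = exp(-0.54115) = 0.58208.

k = 0.822, C = 0.582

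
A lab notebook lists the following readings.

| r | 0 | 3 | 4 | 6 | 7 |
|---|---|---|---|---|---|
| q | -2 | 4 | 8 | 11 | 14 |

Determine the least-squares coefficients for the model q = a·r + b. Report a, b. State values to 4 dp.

Entries of XᵀX: Σr·r = 110, Σr = 20, Σ1 = 5.
For Xᵀq: Σr·q = 208, Σq = 35.
Eliminating b: 5·(row 1) − 20·(row 2) gives 150·a = 5·208 − 20·35 = 340, so a = 34/15.
Then b = (35 − 20·(34/15))/5 = -31/15.

a = 2.2667, b = -2.0667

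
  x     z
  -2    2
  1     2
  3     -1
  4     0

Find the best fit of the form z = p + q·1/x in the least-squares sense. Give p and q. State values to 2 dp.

Setting ∂/∂p … = 0 gives: 4·p + (13/12)·q = 3;  (13/12)·p + (205/144)·q = 2/3.
(Σ1 = 4, Σ1/x = 13/12, Σ1/x·1/x = 205/144, Σz = 3, Σ1/x·z = 2/3.)
Δ = 4·(205/144) − (13/12)² = 217/48.
p = (3·(205/144) − (13/12)·(2/3))/(217/48) = 73/93; q = (4·(2/3) − (13/12)·3)/(217/48) = -4/31.

p = 0.78, q = -0.13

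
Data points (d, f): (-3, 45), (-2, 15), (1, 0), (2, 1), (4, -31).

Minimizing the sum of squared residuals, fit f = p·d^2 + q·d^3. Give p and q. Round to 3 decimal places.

Setting ∂/∂p … = 0 gives: 370·p + 782·q = -27;  782·p + 4954·q = -3311.
Eliminating q: 4954·(row 1) − 782·(row 2) gives 1221456·p = 4954·(-27) − 782·(-3311) = 2455444, so p = 613861/305364.
Then q = ((-3311) − 782·(613861/305364))/4954 = -300989/305364.

p = 2.010, q = -0.986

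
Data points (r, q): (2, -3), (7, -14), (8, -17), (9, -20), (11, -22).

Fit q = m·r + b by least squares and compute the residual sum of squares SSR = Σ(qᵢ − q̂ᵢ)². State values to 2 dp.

SSR = 3.33

Entries of AᵀA: Σr·r = 319, Σr = 37, Σ1 = 5.
Moment sums: Σr·q = -662, Σq = -76.
AᵀA·[m, b]ᵀ = Aᵀq becomes [[319, 37]; [37, 5]]·[m, b]ᵀ = [-662, -76]ᵀ.
det = 319·5 − 37² = 226.
m = ((-662)·5 − 37·(-76))/226 = -249/113; b = (319·(-76) − 37·(-662))/226 = 125/113.
Residuals: 34/113, 36/113, -54/113, -144/113, 128/113; SSR = 376/113.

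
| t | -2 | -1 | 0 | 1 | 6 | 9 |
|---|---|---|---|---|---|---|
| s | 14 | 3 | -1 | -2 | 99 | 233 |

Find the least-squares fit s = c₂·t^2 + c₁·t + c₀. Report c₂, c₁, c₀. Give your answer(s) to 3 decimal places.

c₂ = 3.114, c₁ = -1.894, c₀ = -2.067

Forming AᵀA = [[7875, 937, 123]; [937, 123, 13]; [123, 13, 6]] and Aᵀs = [22494, 2658, 346]ᵀ gives AᵀA·[c₂, c₁, c₀]ᵀ = Aᵀs.
Solving the 3×3 system (Gaussian elimination) gives c₂ = 135743/43590, c₁ = -27527/14530, c₀ = -45058/21795.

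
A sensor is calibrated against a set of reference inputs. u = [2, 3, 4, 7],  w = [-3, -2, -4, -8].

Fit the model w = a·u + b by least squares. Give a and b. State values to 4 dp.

a = -1.1429, b = 0.3214

The normal equations are: 78·a + 16·b = -84;  16·a + 4·b = -17.
(Σu·u = 78, Σu = 16, Σ1 = 4, Σu·w = -84, Σw = -17.)
Eliminating b: 4·(row 1) − 16·(row 2) gives 56·a = 4·(-84) − 16·(-17) = -64, so a = -8/7.
Then b = ((-17) − 16·(-8/7))/4 = 9/28.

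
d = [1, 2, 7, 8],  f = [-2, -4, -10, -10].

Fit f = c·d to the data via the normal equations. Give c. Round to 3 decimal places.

Sums needed: Σd·d = 118.
Moment sums: Σd·f = -160.
So MᵀM·[c]ᵀ = Mᵀf: [[118]]·[c]ᵀ = [-160]ᵀ.
Hence c = -160 / 118 ≈ -1.35593.

c = -1.356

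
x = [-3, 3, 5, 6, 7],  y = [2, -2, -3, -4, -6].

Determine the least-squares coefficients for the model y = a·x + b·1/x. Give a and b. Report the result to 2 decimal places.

a = -0.79, b = 1.53

Setting ∂/∂a … = 0 gives: 128·a + 5·b = -93;  5·a + (1521/4900)·b = -121/35.
Determinant 128·(1521/4900) − 5² = 18047/1225.
a = ((-93)·(1521/4900) − 5·(-121/35))/(18047/1225) = -56753/72188; b = (128·(-121/35) − 5·(-93))/(18047/1225) = 27545/18047.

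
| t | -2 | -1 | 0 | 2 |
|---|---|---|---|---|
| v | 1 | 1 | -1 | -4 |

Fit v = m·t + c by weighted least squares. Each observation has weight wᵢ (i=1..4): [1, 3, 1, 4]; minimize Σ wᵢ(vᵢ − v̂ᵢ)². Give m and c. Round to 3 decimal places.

The normal system XᵀWX·[m, c]ᵀ = XᵀWv is [[23, 3]; [3, 9]]·[m, c]ᵀ = [-37, -13]ᵀ.
Δ = 23·9 − 3² = 198.
m = ((-37)·9 − 3·(-13))/198 = -49/33; c = (23·(-13) − 3·(-37))/198 = -94/99.

m = -1.485, c = -0.949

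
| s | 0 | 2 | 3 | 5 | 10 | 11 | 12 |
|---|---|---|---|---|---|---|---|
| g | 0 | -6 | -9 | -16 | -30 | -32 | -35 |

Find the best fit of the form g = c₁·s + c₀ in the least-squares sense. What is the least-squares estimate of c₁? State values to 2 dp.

Normal-equation sums: Σs·s = 403, Σs = 43, Σ1 = 7.
Moment sums: Σs·g = -1191, Σg = -128.
Δ = 403·7 − 43² = 972.
c₁ = ((-1191)·7 − 43·(-128))/972 = -2833/972; c₀ = (403·(-128) − 43·(-1191))/972 = -371/972.

c₁ = -2.91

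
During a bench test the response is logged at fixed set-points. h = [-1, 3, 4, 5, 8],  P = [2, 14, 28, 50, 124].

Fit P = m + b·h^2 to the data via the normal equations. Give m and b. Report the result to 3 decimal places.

m = -1.638, b = 1.967

With design matrix A, AᵀA = [[5, 115]; [115, 5059]] and AᵀP = [218, 9762]ᵀ.
Determinant 5·5059 − 115² = 12070.
m = (218·5059 − 115·9762)/12070 = -9884/6035; b = (5·9762 − 115·218)/12070 = 2374/1207.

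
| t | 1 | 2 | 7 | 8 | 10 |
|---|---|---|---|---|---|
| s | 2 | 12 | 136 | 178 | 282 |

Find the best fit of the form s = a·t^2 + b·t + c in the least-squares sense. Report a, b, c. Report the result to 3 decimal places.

a = 2.925, b = -1.236, c = 1.372

The normal system AᵀA·[a, b, c]ᵀ = Aᵀs is [[16514, 1864, 218]; [1864, 218, 28]; [218, 28, 5]]·[a, b, c]ᵀ = [46306, 5222, 610]ᵀ.
Inverting the 3×3 Gram matrix, [a, b, c]ᵀ = [6199/2119, -2619/2119, 2908/2119]ᵀ.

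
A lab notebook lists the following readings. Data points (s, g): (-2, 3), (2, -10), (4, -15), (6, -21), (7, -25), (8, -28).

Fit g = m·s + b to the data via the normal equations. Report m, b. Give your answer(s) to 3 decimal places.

The normal equations are: 173·m + 25·b = -611;  25·m + 6·b = -96.
Δ = 173·6 − 25² = 413.
m = ((-611)·6 − 25·(-96))/413 = -1266/413; b = (173·(-96) − 25·(-611))/413 = -1333/413.

m = -3.065, b = -3.228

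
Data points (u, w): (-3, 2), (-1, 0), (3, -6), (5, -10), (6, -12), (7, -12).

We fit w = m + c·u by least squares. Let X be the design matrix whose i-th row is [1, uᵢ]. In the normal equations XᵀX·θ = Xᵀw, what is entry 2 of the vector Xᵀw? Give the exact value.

Entry 2 ↔ basis u, so (Xᵀw)_{2} = Σᵢ (u)·wᵢ = (-3)·(2) + (-1)·(0) + (3)·(-6) + (5)·(-10) + (6)·(-12) + (7)·(-12) = -230.

-230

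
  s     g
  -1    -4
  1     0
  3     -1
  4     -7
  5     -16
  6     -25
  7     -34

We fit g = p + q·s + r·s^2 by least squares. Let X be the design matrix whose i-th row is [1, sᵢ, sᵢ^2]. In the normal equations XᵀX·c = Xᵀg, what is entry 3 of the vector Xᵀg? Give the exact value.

Entry 3 ↔ basis s^2, so (Xᵀg)_{3} = Σᵢ (s^2)·gᵢ = (1)·(-4) + (1)·(0) + (9)·(-1) + (16)·(-7) + (25)·(-16) + (36)·(-25) + (49)·(-34) = -3091.

-3091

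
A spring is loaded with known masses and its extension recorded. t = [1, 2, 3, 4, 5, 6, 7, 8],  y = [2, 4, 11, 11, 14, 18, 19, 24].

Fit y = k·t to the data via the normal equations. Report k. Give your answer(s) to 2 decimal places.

k = 2.89

Normal-equation sums: Σt·t = 204.
And Σt·y = 590.
So MᵀM·[k]ᵀ = Mᵀy: [[204]]·[k]ᵀ = [590]ᵀ.
Hence k = 590 / 204 ≈ 2.89216.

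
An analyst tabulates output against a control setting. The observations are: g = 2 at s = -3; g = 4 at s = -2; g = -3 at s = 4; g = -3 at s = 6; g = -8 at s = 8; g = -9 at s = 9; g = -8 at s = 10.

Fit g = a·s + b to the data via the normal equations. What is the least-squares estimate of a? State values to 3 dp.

a = -0.945

Normal-equation sums: Σs·s = 310, Σs = 32, Σ1 = 7.
Moment sums: Σs·g = -269, Σg = -25.
Δ = 310·7 − 32² = 1146.
a = ((-269)·7 − 32·(-25))/1146 = -361/382; b = (310·(-25) − 32·(-269))/1146 = 143/191.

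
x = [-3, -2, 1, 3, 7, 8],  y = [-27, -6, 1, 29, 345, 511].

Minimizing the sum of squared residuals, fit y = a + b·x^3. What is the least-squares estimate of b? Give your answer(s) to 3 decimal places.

b = 0.998

Setting ∂/∂a … = 0 gives: 6·a + 848·b = 853;  848·a + 381316·b = 381528.
Δ = 6·381316 − 848² = 1568792.
a = (853·381316 − 848·381528)/1568792 = 431701/392198; b = (6·381528 − 848·853)/1568792 = 195728/196099.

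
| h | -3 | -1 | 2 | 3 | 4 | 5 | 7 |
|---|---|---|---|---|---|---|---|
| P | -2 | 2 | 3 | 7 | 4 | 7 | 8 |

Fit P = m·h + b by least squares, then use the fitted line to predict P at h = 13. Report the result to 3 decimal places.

The normal equations are: 113·m + 17·b = 138;  17·m + 7·b = 29.
(Σh·h = 113, Σh = 17, Σ1 = 7, Σh·P = 138, ΣP = 29.)
Eliminating b: 7·(row 1) − 17·(row 2) gives 502·m = 7·138 − 17·29 = 473, so m = 473/502.
Then b = (29 − 17·(473/502))/7 = 931/502.
At h = 13: P̂ = (473/502)·(13) + (931/502)·(1) = 3540/251.

P̂ = 14.104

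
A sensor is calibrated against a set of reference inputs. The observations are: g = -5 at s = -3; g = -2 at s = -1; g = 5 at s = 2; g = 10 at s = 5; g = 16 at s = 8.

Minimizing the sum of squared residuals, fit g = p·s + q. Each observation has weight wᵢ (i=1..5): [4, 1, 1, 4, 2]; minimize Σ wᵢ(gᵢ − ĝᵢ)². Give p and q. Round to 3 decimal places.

p = 1.906, q = 0.613

Sums needed: Σwᵢ·s·s = 269, Σwᵢ·s = 25, Σwᵢ·1 = 12.
Moment sums: Σwᵢ·s·g = 528, Σwᵢ·g = 55.
det = 269·12 − 25² = 2603.
p = (528·12 − 25·55)/2603 = 4961/2603; q = (269·55 − 25·528)/2603 = 1595/2603.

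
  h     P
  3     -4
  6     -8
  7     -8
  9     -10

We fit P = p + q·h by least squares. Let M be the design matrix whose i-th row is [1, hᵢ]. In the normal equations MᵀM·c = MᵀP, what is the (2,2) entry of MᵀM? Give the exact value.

Row 2 ↔ basis h, column 2 ↔ basis h, so (MᵀM)_{2,2} = Σᵢ (h)·(h) = (3)·(3) + (6)·(6) + (7)·(7) + (9)·(9) = 175.

175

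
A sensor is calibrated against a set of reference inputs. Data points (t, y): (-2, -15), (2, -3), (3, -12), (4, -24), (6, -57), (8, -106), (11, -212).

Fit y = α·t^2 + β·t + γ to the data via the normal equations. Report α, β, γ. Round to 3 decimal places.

With design matrix M, MᵀM = [[20402, 2150, 254]; [2150, 254, 32]; [254, 32, 7]] and Mᵀy = [-35052, -3630, -429]ᵀ.
Solving the 3×3 system (Gaussian elimination) gives α = -130841/66206, β = 175415/66206, γ = -7980/4729.

α = -1.976, β = 2.650, γ = -1.687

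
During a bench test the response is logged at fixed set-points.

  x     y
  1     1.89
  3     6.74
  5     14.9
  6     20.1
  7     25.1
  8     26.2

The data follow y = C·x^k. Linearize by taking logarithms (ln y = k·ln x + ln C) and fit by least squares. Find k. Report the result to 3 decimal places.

Linearized form: ln y = k·ln x + ln C. From the 6 transformed points,
Σln x = 8.5252, Σ(ln x)² = 15.1183, Σln y = 14.7353, Σln x·ln y = 24.8828.
Equations: 15.1183·k + 8.5252·ln C = 24.8828;  8.5252·k + 6·ln C = 14.7353.
Slope k = (n·Σln x·ln y − Σln x·Σln y)/(n·Σ(ln x)² − (Σln x)²) = (6·24.8828 − 8.5252·14.7353)/18.0313 = 1.31303; ln C = (Σln y − k·Σln x)/n = 0.59025.

k = 1.313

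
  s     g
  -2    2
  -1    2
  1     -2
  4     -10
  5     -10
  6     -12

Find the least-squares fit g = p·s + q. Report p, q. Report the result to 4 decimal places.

p = -1.9149, q = -0.8511

Entries of AᵀA: Σs·s = 83, Σs = 13, Σ1 = 6.
Moment sums: Σs·g = -170, Σg = -30.
Δ = 83·6 − 13² = 329.
p = ((-170)·6 − 13·(-30))/329 = -90/47; q = (83·(-30) − 13·(-170))/329 = -40/47.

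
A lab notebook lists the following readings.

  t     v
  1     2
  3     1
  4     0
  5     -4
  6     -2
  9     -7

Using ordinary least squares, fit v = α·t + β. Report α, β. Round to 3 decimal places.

α = -1.161, β = 3.750

The normal system XᵀX·[α, β]ᵀ = Xᵀv is [[168, 28]; [28, 6]]·[α, β]ᵀ = [-90, -10]ᵀ.
Eliminating β: 6·(row 1) − 28·(row 2) gives 224·α = 6·(-90) − 28·(-10) = -260, so α = -65/56.
Then β = ((-10) − 28·(-65/56))/6 = 15/4.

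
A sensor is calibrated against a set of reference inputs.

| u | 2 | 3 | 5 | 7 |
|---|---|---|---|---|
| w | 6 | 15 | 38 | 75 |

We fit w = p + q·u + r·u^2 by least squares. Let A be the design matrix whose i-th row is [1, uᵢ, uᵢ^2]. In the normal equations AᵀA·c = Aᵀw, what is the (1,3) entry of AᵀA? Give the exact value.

Row 1 ↔ basis 1, column 3 ↔ basis u^2, so (AᵀA)_{1,3} = Σᵢ u^2 = (1)·(4) + (1)·(9) + (1)·(25) + (1)·(49) = 87.

87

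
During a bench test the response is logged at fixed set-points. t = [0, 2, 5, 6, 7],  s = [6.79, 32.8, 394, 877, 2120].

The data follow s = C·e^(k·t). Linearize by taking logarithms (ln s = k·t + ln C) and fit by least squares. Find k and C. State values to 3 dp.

Linearized form: ln s = k·t + ln C. From the 5 transformed points,
Sums: Σt = 20.0000, Σ(t)² = 114.0000, Σln s = 25.8179, Σt·ln s = 131.1359.
Normal system: [[114.0000, 20.0000]; [20.0000, 5]]·[k, ln C]ᵀ = [131.1359, 25.8179]ᵀ.
Δ = 114.0000·5 − (20.0000)² = 170.0000; k = (131.1359·5 − 20.0000·25.8179)/170.0000 = 0.81954, ln C = (114.0000·25.8179 − 20.0000·131.1359)/170.0000 = 1.88544, so C = exp(1.88544) = 6.58924.

k = 0.820, C = 6.589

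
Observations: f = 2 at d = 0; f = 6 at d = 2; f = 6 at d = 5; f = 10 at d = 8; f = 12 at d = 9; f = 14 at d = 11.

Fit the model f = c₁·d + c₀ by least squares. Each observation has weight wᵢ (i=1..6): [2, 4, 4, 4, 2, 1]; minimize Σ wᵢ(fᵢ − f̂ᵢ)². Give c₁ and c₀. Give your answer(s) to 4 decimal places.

Forming AᵀWA = [[655, 89]; [89, 17]] and AᵀWf = [858, 130]ᵀ gives AᵀWA·[c₁, c₀]ᵀ = AᵀWf.
Determinant 655·17 − 89² = 3214.
c₁ = (858·17 − 89·130)/3214 = 1508/1607; c₀ = (655·130 − 89·858)/3214 = 4394/1607.

c₁ = 0.9384, c₀ = 2.7343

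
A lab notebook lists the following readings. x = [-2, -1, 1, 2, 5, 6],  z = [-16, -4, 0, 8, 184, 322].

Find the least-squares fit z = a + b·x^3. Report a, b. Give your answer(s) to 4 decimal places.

a = -3.0832, b = 1.5029

Sums needed: Σ1 = 6, Σx^3 = 341, Σx^3·x^3 = 62411.
And Σz = 494, Σx^3·z = 92748.
Normal equations: [[6, 341]; [341, 62411]]·[a, b]ᵀ = [494, 92748]ᵀ.
Eliminating b: 62411·(row 1) − 341·(row 2) gives 258185·a = 62411·494 − 341·92748 = -796034, so a = -796034/258185.
Then b = (92748 − 341·(-796034/258185))/62411 = 388034/258185.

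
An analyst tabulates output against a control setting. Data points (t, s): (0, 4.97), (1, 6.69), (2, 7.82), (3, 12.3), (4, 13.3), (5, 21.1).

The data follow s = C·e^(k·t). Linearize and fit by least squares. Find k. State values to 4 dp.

k = 0.2784

Linearized form: ln s = k·t + ln C. From the 6 transformed points,
Over the data: Σt = 15.0000, Σ(t)² = 55.0000, Σln s = 13.7074, Σt·ln s = 39.1402.
Normal system: [[55.0000, 15.0000]; [15.0000, 6]]·[k, ln C]ᵀ = [39.1402, 13.7074]ᵀ.
Slope k = (n·Σt·ln s − Σt·Σln s)/(n·Σ(t)² − (Σt)²) = (6·39.1402 − 15.0000·13.7074)/105.0000 = 0.27839; ln C = (Σln s − k·Σt)/n = 1.58859.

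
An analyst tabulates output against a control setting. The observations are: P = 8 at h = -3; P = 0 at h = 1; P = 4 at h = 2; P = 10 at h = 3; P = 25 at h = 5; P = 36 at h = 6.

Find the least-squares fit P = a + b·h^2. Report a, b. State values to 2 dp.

Setting ∂/∂a … = 0 gives: 6·a + 84·b = 83;  84·a + 2100·b = 2099.
Eliminating b: 2100·(row 1) − 84·(row 2) gives 5544·a = 2100·83 − 84·2099 = -2016, so a = -4/11.
Then b = (2099 − 84·(-4/11))/2100 = 937/924.

a = -0.36, b = 1.01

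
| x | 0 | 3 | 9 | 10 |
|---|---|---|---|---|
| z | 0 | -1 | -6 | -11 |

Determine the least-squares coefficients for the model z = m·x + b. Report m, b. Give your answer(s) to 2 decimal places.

The normal equations are: 190·m + 22·b = -167;  22·m + 4·b = -18.
(Σx·x = 190, Σx = 22, Σ1 = 4, Σx·z = -167, Σz = -18.)
Determinant 190·4 − 22² = 276.
m = ((-167)·4 − 22·(-18))/276 = -68/69; b = (190·(-18) − 22·(-167))/276 = 127/138.

m = -0.99, b = 0.92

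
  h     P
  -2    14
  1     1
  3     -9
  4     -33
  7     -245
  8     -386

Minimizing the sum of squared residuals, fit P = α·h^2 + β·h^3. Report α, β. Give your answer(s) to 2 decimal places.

α = 1.93, β = -0.99

Sums needed: Σh^2·h^2 = 6851, Σh^2·h^3 = 50811, Σh^3·h^3 = 384683.
Moment sums: Σh^2·P = -37261, Σh^3·P = -284133.
So XᵀX·[α, β]ᵀ = XᵀP: [[6851, 50811]; [50811, 384683]]·[α, β]ᵀ = [-37261, -284133]ᵀ.
Determinant 6851·384683 − 50811² = 53705512.
α = ((-37261)·384683 − 50811·(-284133))/53705512 = 12926075/6713189; β = (6851·(-284133) − 50811·(-37261))/53705512 = -6665814/6713189.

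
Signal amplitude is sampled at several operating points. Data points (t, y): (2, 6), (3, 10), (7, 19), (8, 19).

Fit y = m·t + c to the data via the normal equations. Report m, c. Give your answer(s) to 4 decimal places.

Setting ∂/∂m … = 0 gives: 126·m + 20·c = 327;  20·m + 4·c = 54.
Determinant 126·4 − 20² = 104.
m = (327·4 − 20·54)/104 = 57/26; c = (126·54 − 20·327)/104 = 33/13.

m = 2.1923, c = 2.5385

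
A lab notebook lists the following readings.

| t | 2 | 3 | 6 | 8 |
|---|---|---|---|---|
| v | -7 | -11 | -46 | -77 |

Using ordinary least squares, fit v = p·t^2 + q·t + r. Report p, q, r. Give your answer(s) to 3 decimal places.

p = -1.072, q = -1.174, r = 0.610

Entries of XᵀX: Σt^2·t^2 = 5489, Σt^2·t = 763, Σt^2 = 113, Σt·t = 113, Σt = 19, Σ1 = 4.
Moment sums: Σt^2·v = -6711, Σt·v = -939, Σv = -141.
XᵀX·[p, q, r]ᵀ = Xᵀv becomes [[5489, 763, 113]; [763, 113, 19]; [113, 19, 4]]·[p, q, r]ᵀ = [-6711, -939, -141]ᵀ.
Inverting the 3×3 Gram matrix, [p, q, r]ᵀ = [-253/236, -277/236, 36/59]ᵀ.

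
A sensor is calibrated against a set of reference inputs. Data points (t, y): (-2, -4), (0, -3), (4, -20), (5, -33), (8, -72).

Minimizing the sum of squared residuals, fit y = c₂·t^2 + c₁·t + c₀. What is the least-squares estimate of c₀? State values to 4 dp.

Normal-equation sums: Σt^2·t^2 = 4993, Σt^2·t = 693, Σt^2 = 109, Σt·t = 109, Σt = 15, Σ1 = 5.
Right-hand side: Σt^2·y = -5769, Σt·y = -813, Σy = -132.
So MᵀM·[c₂, c₁, c₀]ᵀ = Mᵀy: [[4993, 693, 109]; [693, 109, 15]; [109, 15, 5]]·[c₂, c₁, c₀]ᵀ = [-5769, -813, -132]ᵀ.
Solving the 3×3 system (Gaussian elimination) gives c₂ = -81069/83798, c₁ = -82383/83798, c₀ = -98907/41899.

c₀ = -2.3606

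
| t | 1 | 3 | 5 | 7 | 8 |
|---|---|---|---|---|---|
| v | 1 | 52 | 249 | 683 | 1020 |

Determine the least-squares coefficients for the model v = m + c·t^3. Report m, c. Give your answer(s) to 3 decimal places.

Entries of MᵀM: Σ1 = 5, Σt^3 = 1008, Σt^3·t^3 = 396148.
Moment sums: Σv = 2005, Σt^3·v = 789039.
MᵀM·[m, c]ᵀ = Mᵀv becomes [[5, 1008]; [1008, 396148]]·[m, c]ᵀ = [2005, 789039]ᵀ.
Δ = 5·396148 − 1008² = 964676.
m = (2005·396148 − 1008·789039)/964676 = -268643/241169; c = (5·789039 − 1008·2005)/964676 = 1924155/964676.

m = -1.114, c = 1.995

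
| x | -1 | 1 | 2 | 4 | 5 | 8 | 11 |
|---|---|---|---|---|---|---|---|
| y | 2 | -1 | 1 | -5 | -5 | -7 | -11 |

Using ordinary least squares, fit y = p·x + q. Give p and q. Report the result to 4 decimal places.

p = -1.0787, q = 0.9088

Entries of MᵀM: Σx·x = 232, Σx = 30, Σ1 = 7.
Right-hand side: Σx·y = -223, Σy = -26.
Normal equations: [[232, 30]; [30, 7]]·[p, q]ᵀ = [-223, -26]ᵀ.
Eliminating q: 7·(row 1) − 30·(row 2) gives 724·p = 7·(-223) − 30·(-26) = -781, so p = -781/724.
Then q = ((-26) − 30·(-781/724))/7 = 329/362.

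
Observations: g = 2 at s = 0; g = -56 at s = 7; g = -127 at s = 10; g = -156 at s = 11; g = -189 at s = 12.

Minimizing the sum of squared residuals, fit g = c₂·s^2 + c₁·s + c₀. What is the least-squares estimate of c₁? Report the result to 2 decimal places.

c₁ = 2.36

Forming XᵀX = [[47778, 4402, 414]; [4402, 414, 40]; [414, 40, 5]] and Xᵀg = [-61536, -5646, -526]ᵀ gives XᵀX·[c₂, c₁, c₀]ᵀ = Xᵀg.
Inverting the 3×3 Gram matrix, [c₂, c₁, c₀]ᵀ = [-11827/7768, 18309/7768, 7805/3884]ᵀ.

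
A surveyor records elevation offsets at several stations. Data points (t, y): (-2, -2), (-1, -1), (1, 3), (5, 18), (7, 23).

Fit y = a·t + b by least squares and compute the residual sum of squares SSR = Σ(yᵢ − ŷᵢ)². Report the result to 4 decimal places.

Sums needed: Σt·t = 80, Σt = 10, Σ1 = 5.
Right-hand side: Σt·y = 259, Σy = 41.
Normal equations: [[80, 10]; [10, 5]]·[a, b]ᵀ = [259, 41]ᵀ.
Eliminating b: 5·(row 1) − 10·(row 2) gives 300·a = 5·259 − 10·41 = 885, so a = 59/20.
Then b = (41 − 10·(59/20))/5 = 23/10.
Residuals: 8/5, -7/20, -9/4, 19/20, 1/20; SSR = 173/20.

SSR = 8.6500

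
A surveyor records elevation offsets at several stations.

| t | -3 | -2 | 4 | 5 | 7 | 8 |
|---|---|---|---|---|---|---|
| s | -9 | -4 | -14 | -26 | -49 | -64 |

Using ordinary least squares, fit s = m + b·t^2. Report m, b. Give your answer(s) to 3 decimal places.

m = 0.372, b = -1.007

Forming MᵀM = [[6, 167]; [167, 7475]] and Mᵀs = [-166, -7468]ᵀ gives MᵀM·[m, b]ᵀ = Mᵀs.
Determinant 6·7475 − 167² = 16961.
m = ((-166)·7475 − 167·(-7468))/16961 = 6306/16961; b = (6·(-7468) − 167·(-166))/16961 = -17086/16961.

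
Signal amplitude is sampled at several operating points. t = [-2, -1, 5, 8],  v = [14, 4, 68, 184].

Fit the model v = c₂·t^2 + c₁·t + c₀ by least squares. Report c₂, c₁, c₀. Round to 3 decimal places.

c₂ = 3.088, c₁ = -1.572, c₀ = -1.131

Sums needed: Σt^2·t^2 = 4738, Σt^2·t = 628, Σt^2 = 94, Σt·t = 94, Σt = 10, Σ1 = 4.
Right-hand side: Σt^2·v = 13536, Σt·v = 1780, Σv = 270.
Normal equations: [[4738, 628, 94]; [628, 94, 10]; [94, 10, 4]]·[c₂, c₁, c₀]ᵀ = [13536, 1780, 270]ᵀ.
Solving the 3×3 system (Gaussian elimination) gives c₂ = 10319/3342, c₁ = -1751/1114, c₀ = -3779/3342.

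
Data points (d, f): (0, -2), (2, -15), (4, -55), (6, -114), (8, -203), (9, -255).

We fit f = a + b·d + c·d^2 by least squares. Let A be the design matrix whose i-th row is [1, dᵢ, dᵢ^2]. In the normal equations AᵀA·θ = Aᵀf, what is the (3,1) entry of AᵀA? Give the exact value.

Row 3 ↔ basis d^2, column 1 ↔ basis 1, so (AᵀA)_{3,1} = Σᵢ d^2 = (0)·(1) + (4)·(1) + (16)·(1) + (36)·(1) + (64)·(1) + (81)·(1) = 201.

201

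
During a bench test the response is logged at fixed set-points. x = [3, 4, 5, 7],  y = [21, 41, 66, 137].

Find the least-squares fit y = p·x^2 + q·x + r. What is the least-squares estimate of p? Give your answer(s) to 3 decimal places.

MᵀM·[p, q, r]ᵀ = Mᵀy reads: 3363·p + 559·q + 99·r = 9208;  559·p + 99·q + 19·r = 1516;  99·p + 19·q + 4·r = 265.
Row-reducing yields p = 35/11, q = -158/55, r = 63/55.

p = 3.182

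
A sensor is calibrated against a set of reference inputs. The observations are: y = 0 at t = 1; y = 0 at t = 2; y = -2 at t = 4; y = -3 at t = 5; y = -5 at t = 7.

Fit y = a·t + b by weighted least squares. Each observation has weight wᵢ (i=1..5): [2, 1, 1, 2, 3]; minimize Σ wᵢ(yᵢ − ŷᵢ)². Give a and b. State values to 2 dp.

a = -0.87, b = 1.20

From the data, Σwᵢ·t·t = 219, Σwᵢ·t = 39, Σwᵢ·1 = 9.
And Σwᵢ·t·y = -143, Σwᵢ·y = -23.
So MᵀWM·[a, b]ᵀ = MᵀWy: [[219, 39]; [39, 9]]·[a, b]ᵀ = [-143, -23]ᵀ.
Δ = 219·9 − 39² = 450.
a = ((-143)·9 − 39·(-23))/450 = -13/15; b = (219·(-23) − 39·(-143))/450 = 6/5.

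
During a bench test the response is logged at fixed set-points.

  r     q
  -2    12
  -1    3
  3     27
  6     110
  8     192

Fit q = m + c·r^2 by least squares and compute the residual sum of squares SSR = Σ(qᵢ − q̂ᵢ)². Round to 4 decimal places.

SSR = 2.9589

MᵀM·[m, c]ᵀ = Mᵀq reads: 5·m + 114·c = 344;  114·m + 5490·c = 16542.
(Σ1 = 5, Σr^2 = 114, Σr^2·r^2 = 5490, Σq = 344, Σr^2·q = 16542.)
det = 5·5490 − 114² = 14454.
m = (344·5490 − 114·16542)/14454 = 14/73; c = (5·16542 − 114·344)/14454 = 659/219.
Residuals: -50/219, -44/219, -20/73, 108/73, -170/219; SSR = 216/73.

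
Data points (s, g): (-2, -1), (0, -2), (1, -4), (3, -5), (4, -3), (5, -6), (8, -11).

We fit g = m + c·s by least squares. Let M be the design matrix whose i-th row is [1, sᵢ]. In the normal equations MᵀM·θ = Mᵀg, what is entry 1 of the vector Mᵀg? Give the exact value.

Entry 1 ↔ basis 1, so (Mᵀg)_{1} = Σᵢ gᵢ = (1)·(-1) + (1)·(-2) + (1)·(-4) + (1)·(-5) + (1)·(-3) + (1)·(-6) + (1)·(-11) = -32.

-32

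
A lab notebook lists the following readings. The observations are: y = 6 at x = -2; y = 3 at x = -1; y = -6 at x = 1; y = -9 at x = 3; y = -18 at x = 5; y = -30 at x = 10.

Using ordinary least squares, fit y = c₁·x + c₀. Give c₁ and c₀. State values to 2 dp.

Normal-equation sums: Σx·x = 140, Σx = 16, Σ1 = 6.
For Aᵀy: Σx·y = -438, Σy = -54.
Determinant 140·6 − 16² = 584.
c₁ = ((-438)·6 − 16·(-54))/584 = -441/146; c₀ = (140·(-54) − 16·(-438))/584 = -69/73.

c₁ = -3.02, c₀ = -0.95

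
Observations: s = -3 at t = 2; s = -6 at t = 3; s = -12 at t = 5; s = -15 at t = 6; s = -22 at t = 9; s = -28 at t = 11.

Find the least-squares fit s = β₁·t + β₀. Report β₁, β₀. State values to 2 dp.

β₁ = -2.73, β₀ = 2.07

Setting ∂/∂β₁ … = 0 gives: 276·β₁ + 36·β₀ = -680;  36·β₁ + 6·β₀ = -86.
Eliminating β₀: 6·(row 1) − 36·(row 2) gives 360·β₁ = 6·(-680) − 36·(-86) = -984, so β₁ = -41/15.
Then β₀ = ((-86) − 36·(-41/15))/6 = 31/15.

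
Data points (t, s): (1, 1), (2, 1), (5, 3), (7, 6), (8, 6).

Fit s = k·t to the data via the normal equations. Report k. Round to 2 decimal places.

k = 0.76

The normal system AᵀA·[k]ᵀ = Aᵀs is [[143]]·[k]ᵀ = [108]ᵀ.
k = 108/143 = 0.755245.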